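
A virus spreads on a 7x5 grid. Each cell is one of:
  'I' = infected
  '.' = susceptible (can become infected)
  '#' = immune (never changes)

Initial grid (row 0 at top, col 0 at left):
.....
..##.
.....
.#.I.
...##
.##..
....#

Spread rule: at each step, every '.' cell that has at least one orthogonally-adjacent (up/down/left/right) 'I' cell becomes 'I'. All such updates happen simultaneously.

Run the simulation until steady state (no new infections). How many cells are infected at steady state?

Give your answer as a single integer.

Step 0 (initial): 1 infected
Step 1: +3 new -> 4 infected
Step 2: +3 new -> 7 infected
Step 3: +3 new -> 10 infected
Step 4: +4 new -> 14 infected
Step 5: +5 new -> 19 infected
Step 6: +3 new -> 22 infected
Step 7: +1 new -> 23 infected
Step 8: +1 new -> 24 infected
Step 9: +1 new -> 25 infected
Step 10: +1 new -> 26 infected
Step 11: +1 new -> 27 infected
Step 12: +0 new -> 27 infected

Answer: 27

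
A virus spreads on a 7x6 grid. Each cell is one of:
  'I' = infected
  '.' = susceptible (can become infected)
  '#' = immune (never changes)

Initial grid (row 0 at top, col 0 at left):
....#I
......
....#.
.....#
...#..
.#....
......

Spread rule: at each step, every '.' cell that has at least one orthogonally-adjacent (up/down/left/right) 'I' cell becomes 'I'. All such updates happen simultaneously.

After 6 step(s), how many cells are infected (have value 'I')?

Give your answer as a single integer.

Step 0 (initial): 1 infected
Step 1: +1 new -> 2 infected
Step 2: +2 new -> 4 infected
Step 3: +1 new -> 5 infected
Step 4: +3 new -> 8 infected
Step 5: +4 new -> 12 infected
Step 6: +5 new -> 17 infected

Answer: 17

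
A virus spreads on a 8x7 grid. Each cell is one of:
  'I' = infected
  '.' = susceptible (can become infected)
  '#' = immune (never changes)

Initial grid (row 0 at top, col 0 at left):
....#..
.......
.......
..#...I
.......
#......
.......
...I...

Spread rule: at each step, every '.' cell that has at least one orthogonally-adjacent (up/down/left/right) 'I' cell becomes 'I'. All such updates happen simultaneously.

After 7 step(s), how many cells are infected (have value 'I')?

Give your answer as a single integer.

Step 0 (initial): 2 infected
Step 1: +6 new -> 8 infected
Step 2: +10 new -> 18 infected
Step 3: +14 new -> 32 infected
Step 4: +6 new -> 38 infected
Step 5: +3 new -> 41 infected
Step 6: +5 new -> 46 infected
Step 7: +4 new -> 50 infected

Answer: 50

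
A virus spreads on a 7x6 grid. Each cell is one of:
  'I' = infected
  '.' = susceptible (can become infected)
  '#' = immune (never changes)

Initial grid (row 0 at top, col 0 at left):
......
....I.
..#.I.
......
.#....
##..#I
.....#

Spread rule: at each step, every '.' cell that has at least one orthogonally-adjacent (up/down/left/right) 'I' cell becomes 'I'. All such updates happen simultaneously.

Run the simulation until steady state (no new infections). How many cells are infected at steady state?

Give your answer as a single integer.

Answer: 36

Derivation:
Step 0 (initial): 3 infected
Step 1: +7 new -> 10 infected
Step 2: +6 new -> 16 infected
Step 3: +4 new -> 20 infected
Step 4: +6 new -> 26 infected
Step 5: +5 new -> 31 infected
Step 6: +3 new -> 34 infected
Step 7: +1 new -> 35 infected
Step 8: +1 new -> 36 infected
Step 9: +0 new -> 36 infected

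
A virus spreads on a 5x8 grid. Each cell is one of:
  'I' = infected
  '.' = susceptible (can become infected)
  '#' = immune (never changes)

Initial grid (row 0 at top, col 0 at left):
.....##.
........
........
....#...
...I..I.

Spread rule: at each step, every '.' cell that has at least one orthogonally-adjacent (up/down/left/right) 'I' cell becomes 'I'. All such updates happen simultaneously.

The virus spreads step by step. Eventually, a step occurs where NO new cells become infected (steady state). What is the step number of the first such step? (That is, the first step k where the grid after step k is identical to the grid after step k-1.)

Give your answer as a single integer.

Answer: 8

Derivation:
Step 0 (initial): 2 infected
Step 1: +6 new -> 8 infected
Step 2: +6 new -> 14 infected
Step 3: +8 new -> 22 infected
Step 4: +7 new -> 29 infected
Step 5: +5 new -> 34 infected
Step 6: +2 new -> 36 infected
Step 7: +1 new -> 37 infected
Step 8: +0 new -> 37 infected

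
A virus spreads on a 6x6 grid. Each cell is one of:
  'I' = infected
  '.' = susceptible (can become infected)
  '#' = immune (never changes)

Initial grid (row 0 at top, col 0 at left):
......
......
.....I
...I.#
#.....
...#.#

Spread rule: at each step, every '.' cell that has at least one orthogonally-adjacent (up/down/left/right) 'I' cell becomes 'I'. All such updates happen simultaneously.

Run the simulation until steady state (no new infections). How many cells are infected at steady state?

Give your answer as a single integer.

Answer: 32

Derivation:
Step 0 (initial): 2 infected
Step 1: +6 new -> 8 infected
Step 2: +7 new -> 15 infected
Step 3: +9 new -> 24 infected
Step 4: +4 new -> 28 infected
Step 5: +3 new -> 31 infected
Step 6: +1 new -> 32 infected
Step 7: +0 new -> 32 infected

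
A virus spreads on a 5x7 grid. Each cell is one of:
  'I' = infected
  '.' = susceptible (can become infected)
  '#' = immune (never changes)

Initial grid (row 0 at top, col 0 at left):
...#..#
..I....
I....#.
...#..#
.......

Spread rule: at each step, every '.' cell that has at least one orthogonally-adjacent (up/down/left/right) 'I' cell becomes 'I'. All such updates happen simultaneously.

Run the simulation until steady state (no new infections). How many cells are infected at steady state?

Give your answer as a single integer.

Step 0 (initial): 2 infected
Step 1: +7 new -> 9 infected
Step 2: +7 new -> 16 infected
Step 3: +5 new -> 21 infected
Step 4: +4 new -> 25 infected
Step 5: +3 new -> 28 infected
Step 6: +1 new -> 29 infected
Step 7: +1 new -> 30 infected
Step 8: +0 new -> 30 infected

Answer: 30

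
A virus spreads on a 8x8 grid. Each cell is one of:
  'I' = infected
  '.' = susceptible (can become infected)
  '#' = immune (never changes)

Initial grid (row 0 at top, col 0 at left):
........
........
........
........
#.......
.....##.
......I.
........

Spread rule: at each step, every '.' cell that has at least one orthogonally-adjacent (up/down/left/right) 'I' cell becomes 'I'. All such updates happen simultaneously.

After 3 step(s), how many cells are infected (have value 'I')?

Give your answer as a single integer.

Answer: 12

Derivation:
Step 0 (initial): 1 infected
Step 1: +3 new -> 4 infected
Step 2: +4 new -> 8 infected
Step 3: +4 new -> 12 infected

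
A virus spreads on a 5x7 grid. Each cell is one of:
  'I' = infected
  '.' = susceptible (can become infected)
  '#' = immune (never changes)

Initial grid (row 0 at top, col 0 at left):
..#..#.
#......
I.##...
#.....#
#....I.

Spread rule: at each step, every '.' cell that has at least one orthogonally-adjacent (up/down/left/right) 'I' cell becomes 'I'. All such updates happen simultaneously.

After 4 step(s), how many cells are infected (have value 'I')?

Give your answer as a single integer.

Step 0 (initial): 2 infected
Step 1: +4 new -> 6 infected
Step 2: +5 new -> 11 infected
Step 3: +9 new -> 20 infected
Step 4: +4 new -> 24 infected

Answer: 24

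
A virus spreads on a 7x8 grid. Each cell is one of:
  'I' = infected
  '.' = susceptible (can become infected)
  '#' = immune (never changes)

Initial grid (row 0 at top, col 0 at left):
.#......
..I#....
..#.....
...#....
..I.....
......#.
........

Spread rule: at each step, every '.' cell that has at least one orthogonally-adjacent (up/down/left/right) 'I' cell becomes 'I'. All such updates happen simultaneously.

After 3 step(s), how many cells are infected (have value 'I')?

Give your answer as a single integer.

Answer: 27

Derivation:
Step 0 (initial): 2 infected
Step 1: +6 new -> 8 infected
Step 2: +9 new -> 17 infected
Step 3: +10 new -> 27 infected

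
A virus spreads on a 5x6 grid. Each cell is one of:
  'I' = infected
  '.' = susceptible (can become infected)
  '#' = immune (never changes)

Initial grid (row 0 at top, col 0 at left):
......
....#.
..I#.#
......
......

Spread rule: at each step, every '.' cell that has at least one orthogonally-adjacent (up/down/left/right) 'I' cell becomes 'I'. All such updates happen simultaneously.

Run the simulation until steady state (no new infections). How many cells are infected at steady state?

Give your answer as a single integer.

Step 0 (initial): 1 infected
Step 1: +3 new -> 4 infected
Step 2: +7 new -> 11 infected
Step 3: +7 new -> 18 infected
Step 4: +6 new -> 24 infected
Step 5: +2 new -> 26 infected
Step 6: +1 new -> 27 infected
Step 7: +0 new -> 27 infected

Answer: 27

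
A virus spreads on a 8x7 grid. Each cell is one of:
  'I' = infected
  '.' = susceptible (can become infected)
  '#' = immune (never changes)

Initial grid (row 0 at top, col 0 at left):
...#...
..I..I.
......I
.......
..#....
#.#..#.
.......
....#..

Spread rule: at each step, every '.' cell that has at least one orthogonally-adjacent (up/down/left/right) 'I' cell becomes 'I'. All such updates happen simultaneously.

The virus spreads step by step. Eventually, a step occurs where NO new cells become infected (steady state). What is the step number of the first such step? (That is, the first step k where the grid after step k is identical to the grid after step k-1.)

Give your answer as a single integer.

Step 0 (initial): 3 infected
Step 1: +9 new -> 12 infected
Step 2: +10 new -> 22 infected
Step 3: +7 new -> 29 infected
Step 4: +5 new -> 34 infected
Step 5: +6 new -> 40 infected
Step 6: +4 new -> 44 infected
Step 7: +4 new -> 48 infected
Step 8: +2 new -> 50 infected
Step 9: +0 new -> 50 infected

Answer: 9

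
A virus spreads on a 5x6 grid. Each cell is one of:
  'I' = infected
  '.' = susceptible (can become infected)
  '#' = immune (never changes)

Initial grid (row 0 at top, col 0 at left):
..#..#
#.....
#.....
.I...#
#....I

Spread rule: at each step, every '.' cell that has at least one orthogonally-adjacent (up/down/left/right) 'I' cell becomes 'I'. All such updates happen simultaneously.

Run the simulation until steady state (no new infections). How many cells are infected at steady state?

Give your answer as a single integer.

Answer: 24

Derivation:
Step 0 (initial): 2 infected
Step 1: +5 new -> 7 infected
Step 2: +6 new -> 13 infected
Step 3: +4 new -> 17 infected
Step 4: +4 new -> 21 infected
Step 5: +3 new -> 24 infected
Step 6: +0 new -> 24 infected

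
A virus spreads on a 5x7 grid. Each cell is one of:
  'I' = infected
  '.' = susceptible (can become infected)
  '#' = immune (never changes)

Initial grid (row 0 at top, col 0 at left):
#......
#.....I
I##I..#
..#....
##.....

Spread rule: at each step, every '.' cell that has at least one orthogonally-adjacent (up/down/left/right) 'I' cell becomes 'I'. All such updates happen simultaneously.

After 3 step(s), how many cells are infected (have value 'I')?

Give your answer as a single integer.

Answer: 23

Derivation:
Step 0 (initial): 3 infected
Step 1: +6 new -> 9 infected
Step 2: +8 new -> 17 infected
Step 3: +6 new -> 23 infected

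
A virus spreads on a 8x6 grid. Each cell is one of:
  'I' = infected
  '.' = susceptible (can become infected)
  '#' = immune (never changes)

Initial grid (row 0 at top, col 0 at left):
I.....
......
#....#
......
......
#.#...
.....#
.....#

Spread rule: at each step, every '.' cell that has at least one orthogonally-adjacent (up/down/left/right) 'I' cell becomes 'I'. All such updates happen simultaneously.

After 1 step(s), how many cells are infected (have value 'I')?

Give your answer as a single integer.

Step 0 (initial): 1 infected
Step 1: +2 new -> 3 infected

Answer: 3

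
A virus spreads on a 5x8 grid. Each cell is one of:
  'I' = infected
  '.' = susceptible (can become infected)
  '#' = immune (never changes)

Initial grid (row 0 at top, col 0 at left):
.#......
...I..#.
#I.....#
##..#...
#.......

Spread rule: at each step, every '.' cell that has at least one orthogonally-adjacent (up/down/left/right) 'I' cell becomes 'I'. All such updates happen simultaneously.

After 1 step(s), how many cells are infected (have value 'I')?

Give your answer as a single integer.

Step 0 (initial): 2 infected
Step 1: +6 new -> 8 infected

Answer: 8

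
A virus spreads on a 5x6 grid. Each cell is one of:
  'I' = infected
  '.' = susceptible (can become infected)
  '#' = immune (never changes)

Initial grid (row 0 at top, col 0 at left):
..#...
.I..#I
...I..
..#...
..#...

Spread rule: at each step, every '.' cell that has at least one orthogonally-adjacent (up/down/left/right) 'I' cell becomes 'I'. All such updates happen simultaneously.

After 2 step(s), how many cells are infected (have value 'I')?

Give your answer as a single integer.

Step 0 (initial): 3 infected
Step 1: +10 new -> 13 infected
Step 2: +8 new -> 21 infected

Answer: 21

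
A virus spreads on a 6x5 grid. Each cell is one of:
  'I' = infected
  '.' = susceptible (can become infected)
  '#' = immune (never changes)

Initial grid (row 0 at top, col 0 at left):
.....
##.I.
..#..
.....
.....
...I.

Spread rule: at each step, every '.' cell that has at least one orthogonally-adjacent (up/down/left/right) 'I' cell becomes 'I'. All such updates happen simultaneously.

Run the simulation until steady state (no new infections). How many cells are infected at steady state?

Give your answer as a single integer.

Answer: 27

Derivation:
Step 0 (initial): 2 infected
Step 1: +7 new -> 9 infected
Step 2: +7 new -> 16 infected
Step 3: +5 new -> 21 infected
Step 4: +3 new -> 24 infected
Step 5: +2 new -> 26 infected
Step 6: +1 new -> 27 infected
Step 7: +0 new -> 27 infected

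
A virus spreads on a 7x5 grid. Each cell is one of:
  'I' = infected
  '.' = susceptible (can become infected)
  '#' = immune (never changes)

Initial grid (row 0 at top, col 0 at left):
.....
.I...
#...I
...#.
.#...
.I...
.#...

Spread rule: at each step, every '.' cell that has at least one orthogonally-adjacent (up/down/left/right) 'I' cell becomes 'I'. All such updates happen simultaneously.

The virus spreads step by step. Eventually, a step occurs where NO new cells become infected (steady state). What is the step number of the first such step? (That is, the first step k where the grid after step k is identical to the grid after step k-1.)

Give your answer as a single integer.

Step 0 (initial): 3 infected
Step 1: +9 new -> 12 infected
Step 2: +12 new -> 24 infected
Step 3: +6 new -> 30 infected
Step 4: +1 new -> 31 infected
Step 5: +0 new -> 31 infected

Answer: 5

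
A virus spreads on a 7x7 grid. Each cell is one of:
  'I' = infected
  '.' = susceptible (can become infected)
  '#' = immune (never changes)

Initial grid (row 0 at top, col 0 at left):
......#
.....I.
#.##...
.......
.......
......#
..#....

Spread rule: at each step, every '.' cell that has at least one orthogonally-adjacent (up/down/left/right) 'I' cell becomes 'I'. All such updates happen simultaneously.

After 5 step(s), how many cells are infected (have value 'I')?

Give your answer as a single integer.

Step 0 (initial): 1 infected
Step 1: +4 new -> 5 infected
Step 2: +5 new -> 10 infected
Step 3: +5 new -> 15 infected
Step 4: +6 new -> 21 infected
Step 5: +7 new -> 28 infected

Answer: 28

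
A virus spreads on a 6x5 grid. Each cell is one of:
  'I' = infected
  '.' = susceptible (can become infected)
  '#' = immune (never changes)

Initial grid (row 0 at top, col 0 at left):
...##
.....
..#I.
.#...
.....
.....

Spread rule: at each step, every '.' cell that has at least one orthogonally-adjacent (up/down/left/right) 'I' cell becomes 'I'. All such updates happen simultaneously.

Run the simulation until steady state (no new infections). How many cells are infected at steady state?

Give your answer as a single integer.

Answer: 26

Derivation:
Step 0 (initial): 1 infected
Step 1: +3 new -> 4 infected
Step 2: +5 new -> 9 infected
Step 3: +5 new -> 14 infected
Step 4: +6 new -> 20 infected
Step 5: +4 new -> 24 infected
Step 6: +2 new -> 26 infected
Step 7: +0 new -> 26 infected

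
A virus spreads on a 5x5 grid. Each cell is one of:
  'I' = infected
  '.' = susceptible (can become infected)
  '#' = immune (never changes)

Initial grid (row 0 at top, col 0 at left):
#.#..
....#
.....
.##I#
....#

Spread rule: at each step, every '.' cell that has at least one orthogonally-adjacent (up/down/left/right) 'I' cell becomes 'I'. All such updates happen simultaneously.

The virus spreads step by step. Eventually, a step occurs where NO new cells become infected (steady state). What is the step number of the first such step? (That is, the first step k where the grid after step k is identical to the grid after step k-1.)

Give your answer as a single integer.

Answer: 6

Derivation:
Step 0 (initial): 1 infected
Step 1: +2 new -> 3 infected
Step 2: +4 new -> 7 infected
Step 3: +4 new -> 11 infected
Step 4: +4 new -> 15 infected
Step 5: +3 new -> 18 infected
Step 6: +0 new -> 18 infected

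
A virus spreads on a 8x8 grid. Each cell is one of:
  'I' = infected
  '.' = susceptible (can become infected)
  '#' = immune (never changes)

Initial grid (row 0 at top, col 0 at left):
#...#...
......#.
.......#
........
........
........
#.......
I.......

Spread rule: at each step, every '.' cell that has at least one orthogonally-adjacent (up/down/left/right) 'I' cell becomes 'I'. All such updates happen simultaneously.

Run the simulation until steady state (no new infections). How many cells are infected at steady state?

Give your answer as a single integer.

Step 0 (initial): 1 infected
Step 1: +1 new -> 2 infected
Step 2: +2 new -> 4 infected
Step 3: +3 new -> 7 infected
Step 4: +5 new -> 12 infected
Step 5: +6 new -> 18 infected
Step 6: +7 new -> 25 infected
Step 7: +8 new -> 33 infected
Step 8: +8 new -> 41 infected
Step 9: +6 new -> 47 infected
Step 10: +5 new -> 52 infected
Step 11: +3 new -> 55 infected
Step 12: +1 new -> 56 infected
Step 13: +1 new -> 57 infected
Step 14: +1 new -> 58 infected
Step 15: +1 new -> 59 infected
Step 16: +0 new -> 59 infected

Answer: 59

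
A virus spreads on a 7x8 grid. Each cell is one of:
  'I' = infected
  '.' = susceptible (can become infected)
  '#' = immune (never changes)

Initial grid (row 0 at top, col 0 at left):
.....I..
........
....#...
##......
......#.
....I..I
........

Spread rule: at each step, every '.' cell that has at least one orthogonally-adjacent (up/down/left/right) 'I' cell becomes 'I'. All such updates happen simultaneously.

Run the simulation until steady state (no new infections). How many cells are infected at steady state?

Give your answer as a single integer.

Step 0 (initial): 3 infected
Step 1: +10 new -> 13 infected
Step 2: +13 new -> 26 infected
Step 3: +11 new -> 37 infected
Step 4: +7 new -> 44 infected
Step 5: +5 new -> 49 infected
Step 6: +2 new -> 51 infected
Step 7: +1 new -> 52 infected
Step 8: +0 new -> 52 infected

Answer: 52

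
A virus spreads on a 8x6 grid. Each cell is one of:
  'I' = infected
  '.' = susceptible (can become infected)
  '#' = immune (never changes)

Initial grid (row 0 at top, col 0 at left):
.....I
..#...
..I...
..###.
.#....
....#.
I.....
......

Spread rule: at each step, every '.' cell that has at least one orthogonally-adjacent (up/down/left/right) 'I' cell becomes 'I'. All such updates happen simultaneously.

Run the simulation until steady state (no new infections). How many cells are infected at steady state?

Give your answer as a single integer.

Step 0 (initial): 3 infected
Step 1: +7 new -> 10 infected
Step 2: +12 new -> 22 infected
Step 3: +8 new -> 30 infected
Step 4: +6 new -> 36 infected
Step 5: +5 new -> 41 infected
Step 6: +1 new -> 42 infected
Step 7: +0 new -> 42 infected

Answer: 42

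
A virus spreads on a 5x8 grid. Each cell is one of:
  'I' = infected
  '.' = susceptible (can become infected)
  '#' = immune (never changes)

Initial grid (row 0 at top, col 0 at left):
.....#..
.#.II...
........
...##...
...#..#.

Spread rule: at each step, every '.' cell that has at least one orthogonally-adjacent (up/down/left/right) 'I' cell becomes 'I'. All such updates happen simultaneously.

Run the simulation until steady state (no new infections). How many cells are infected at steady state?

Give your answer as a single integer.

Answer: 34

Derivation:
Step 0 (initial): 2 infected
Step 1: +6 new -> 8 infected
Step 2: +4 new -> 12 infected
Step 3: +7 new -> 19 infected
Step 4: +8 new -> 27 infected
Step 5: +5 new -> 32 infected
Step 6: +2 new -> 34 infected
Step 7: +0 new -> 34 infected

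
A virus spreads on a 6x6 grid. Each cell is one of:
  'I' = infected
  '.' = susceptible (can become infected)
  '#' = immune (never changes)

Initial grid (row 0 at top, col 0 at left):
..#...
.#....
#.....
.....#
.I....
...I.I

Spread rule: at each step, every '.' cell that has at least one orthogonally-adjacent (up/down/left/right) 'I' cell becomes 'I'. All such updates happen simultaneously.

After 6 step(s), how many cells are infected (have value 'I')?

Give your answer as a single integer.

Step 0 (initial): 3 infected
Step 1: +8 new -> 11 infected
Step 2: +6 new -> 17 infected
Step 3: +3 new -> 20 infected
Step 4: +3 new -> 23 infected
Step 5: +3 new -> 26 infected
Step 6: +2 new -> 28 infected

Answer: 28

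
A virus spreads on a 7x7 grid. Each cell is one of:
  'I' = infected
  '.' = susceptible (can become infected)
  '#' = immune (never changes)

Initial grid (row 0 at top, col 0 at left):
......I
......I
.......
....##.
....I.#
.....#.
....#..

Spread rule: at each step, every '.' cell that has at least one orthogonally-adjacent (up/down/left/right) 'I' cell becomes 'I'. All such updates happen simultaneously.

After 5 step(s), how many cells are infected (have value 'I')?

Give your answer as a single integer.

Step 0 (initial): 3 infected
Step 1: +6 new -> 9 infected
Step 2: +7 new -> 16 infected
Step 3: +8 new -> 24 infected
Step 4: +7 new -> 31 infected
Step 5: +6 new -> 37 infected

Answer: 37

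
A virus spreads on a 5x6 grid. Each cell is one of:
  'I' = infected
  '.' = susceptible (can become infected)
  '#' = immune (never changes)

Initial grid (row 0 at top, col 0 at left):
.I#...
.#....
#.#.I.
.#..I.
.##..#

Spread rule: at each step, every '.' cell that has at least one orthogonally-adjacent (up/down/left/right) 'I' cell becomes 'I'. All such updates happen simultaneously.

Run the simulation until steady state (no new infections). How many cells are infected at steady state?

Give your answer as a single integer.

Answer: 19

Derivation:
Step 0 (initial): 3 infected
Step 1: +7 new -> 10 infected
Step 2: +6 new -> 16 infected
Step 3: +3 new -> 19 infected
Step 4: +0 new -> 19 infected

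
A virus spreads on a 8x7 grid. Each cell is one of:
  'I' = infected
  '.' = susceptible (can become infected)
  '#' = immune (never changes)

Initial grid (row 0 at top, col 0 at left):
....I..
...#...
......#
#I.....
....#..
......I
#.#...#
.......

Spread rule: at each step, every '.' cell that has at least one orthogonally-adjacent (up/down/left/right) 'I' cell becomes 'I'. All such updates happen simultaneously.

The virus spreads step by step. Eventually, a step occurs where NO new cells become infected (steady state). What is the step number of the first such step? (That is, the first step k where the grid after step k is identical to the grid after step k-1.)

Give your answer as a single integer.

Step 0 (initial): 3 infected
Step 1: +8 new -> 11 infected
Step 2: +15 new -> 26 infected
Step 3: +15 new -> 41 infected
Step 4: +5 new -> 46 infected
Step 5: +3 new -> 49 infected
Step 6: +0 new -> 49 infected

Answer: 6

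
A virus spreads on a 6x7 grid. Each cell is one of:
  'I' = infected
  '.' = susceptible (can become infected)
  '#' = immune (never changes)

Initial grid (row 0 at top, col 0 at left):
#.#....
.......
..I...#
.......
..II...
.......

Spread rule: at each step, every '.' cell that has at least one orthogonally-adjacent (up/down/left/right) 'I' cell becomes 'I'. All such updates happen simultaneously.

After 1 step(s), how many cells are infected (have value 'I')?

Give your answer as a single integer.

Answer: 12

Derivation:
Step 0 (initial): 3 infected
Step 1: +9 new -> 12 infected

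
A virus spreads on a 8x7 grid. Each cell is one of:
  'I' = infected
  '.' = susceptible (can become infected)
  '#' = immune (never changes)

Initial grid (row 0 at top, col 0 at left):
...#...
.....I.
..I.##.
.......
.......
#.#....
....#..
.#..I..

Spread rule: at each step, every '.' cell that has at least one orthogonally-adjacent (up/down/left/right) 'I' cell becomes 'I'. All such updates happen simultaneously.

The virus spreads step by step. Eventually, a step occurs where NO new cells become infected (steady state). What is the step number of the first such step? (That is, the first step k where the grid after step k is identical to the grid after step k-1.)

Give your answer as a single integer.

Answer: 7

Derivation:
Step 0 (initial): 3 infected
Step 1: +9 new -> 12 infected
Step 2: +14 new -> 26 infected
Step 3: +11 new -> 37 infected
Step 4: +10 new -> 47 infected
Step 5: +1 new -> 48 infected
Step 6: +1 new -> 49 infected
Step 7: +0 new -> 49 infected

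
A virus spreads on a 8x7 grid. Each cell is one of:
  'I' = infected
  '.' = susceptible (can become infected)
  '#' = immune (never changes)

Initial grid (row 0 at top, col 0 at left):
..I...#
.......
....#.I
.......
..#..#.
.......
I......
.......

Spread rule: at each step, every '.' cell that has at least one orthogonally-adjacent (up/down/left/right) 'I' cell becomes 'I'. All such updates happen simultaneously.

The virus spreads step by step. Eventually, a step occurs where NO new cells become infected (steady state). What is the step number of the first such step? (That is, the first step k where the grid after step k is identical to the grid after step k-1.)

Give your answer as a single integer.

Answer: 7

Derivation:
Step 0 (initial): 3 infected
Step 1: +9 new -> 12 infected
Step 2: +12 new -> 24 infected
Step 3: +13 new -> 37 infected
Step 4: +9 new -> 46 infected
Step 5: +5 new -> 51 infected
Step 6: +1 new -> 52 infected
Step 7: +0 new -> 52 infected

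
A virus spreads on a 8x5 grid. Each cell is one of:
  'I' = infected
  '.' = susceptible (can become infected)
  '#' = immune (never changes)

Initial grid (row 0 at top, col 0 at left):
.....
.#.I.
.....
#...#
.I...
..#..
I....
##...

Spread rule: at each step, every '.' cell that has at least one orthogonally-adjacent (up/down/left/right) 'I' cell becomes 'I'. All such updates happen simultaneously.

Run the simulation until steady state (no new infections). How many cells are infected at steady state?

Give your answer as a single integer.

Step 0 (initial): 3 infected
Step 1: +10 new -> 13 infected
Step 2: +9 new -> 22 infected
Step 3: +6 new -> 28 infected
Step 4: +5 new -> 33 infected
Step 5: +1 new -> 34 infected
Step 6: +0 new -> 34 infected

Answer: 34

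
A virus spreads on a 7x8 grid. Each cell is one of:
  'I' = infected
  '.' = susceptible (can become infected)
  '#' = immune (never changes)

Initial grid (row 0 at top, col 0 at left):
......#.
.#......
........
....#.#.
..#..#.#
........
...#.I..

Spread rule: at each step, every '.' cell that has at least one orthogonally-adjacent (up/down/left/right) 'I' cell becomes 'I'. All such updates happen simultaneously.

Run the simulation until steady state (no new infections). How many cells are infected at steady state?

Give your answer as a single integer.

Answer: 48

Derivation:
Step 0 (initial): 1 infected
Step 1: +3 new -> 4 infected
Step 2: +3 new -> 7 infected
Step 3: +4 new -> 11 infected
Step 4: +2 new -> 13 infected
Step 5: +3 new -> 16 infected
Step 6: +5 new -> 21 infected
Step 7: +6 new -> 27 infected
Step 8: +6 new -> 33 infected
Step 9: +6 new -> 39 infected
Step 10: +5 new -> 44 infected
Step 11: +3 new -> 47 infected
Step 12: +1 new -> 48 infected
Step 13: +0 new -> 48 infected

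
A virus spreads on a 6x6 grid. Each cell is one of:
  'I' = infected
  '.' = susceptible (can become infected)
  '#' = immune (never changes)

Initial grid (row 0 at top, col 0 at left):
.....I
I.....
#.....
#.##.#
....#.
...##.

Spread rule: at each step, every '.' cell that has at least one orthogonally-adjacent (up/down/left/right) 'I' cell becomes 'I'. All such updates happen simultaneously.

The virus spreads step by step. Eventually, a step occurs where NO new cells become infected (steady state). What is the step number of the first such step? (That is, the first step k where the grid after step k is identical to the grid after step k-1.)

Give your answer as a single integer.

Answer: 7

Derivation:
Step 0 (initial): 2 infected
Step 1: +4 new -> 6 infected
Step 2: +6 new -> 12 infected
Step 3: +5 new -> 17 infected
Step 4: +3 new -> 20 infected
Step 5: +3 new -> 23 infected
Step 6: +3 new -> 26 infected
Step 7: +0 new -> 26 infected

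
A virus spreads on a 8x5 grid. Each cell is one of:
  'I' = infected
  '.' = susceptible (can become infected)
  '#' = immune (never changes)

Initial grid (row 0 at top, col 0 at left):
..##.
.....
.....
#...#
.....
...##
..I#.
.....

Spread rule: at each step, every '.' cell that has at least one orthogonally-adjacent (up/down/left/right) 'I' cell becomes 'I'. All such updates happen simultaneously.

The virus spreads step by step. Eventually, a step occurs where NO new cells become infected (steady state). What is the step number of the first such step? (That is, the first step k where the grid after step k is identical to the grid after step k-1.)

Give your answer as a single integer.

Step 0 (initial): 1 infected
Step 1: +3 new -> 4 infected
Step 2: +5 new -> 9 infected
Step 3: +6 new -> 15 infected
Step 4: +6 new -> 21 infected
Step 5: +3 new -> 24 infected
Step 6: +4 new -> 28 infected
Step 7: +3 new -> 31 infected
Step 8: +2 new -> 33 infected
Step 9: +0 new -> 33 infected

Answer: 9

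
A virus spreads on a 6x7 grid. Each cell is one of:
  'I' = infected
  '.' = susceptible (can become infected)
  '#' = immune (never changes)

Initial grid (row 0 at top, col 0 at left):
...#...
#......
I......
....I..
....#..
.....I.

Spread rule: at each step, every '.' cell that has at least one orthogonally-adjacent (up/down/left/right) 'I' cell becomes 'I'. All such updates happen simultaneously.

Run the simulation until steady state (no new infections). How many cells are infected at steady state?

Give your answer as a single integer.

Answer: 39

Derivation:
Step 0 (initial): 3 infected
Step 1: +8 new -> 11 infected
Step 2: +12 new -> 23 infected
Step 3: +10 new -> 33 infected
Step 4: +5 new -> 38 infected
Step 5: +1 new -> 39 infected
Step 6: +0 new -> 39 infected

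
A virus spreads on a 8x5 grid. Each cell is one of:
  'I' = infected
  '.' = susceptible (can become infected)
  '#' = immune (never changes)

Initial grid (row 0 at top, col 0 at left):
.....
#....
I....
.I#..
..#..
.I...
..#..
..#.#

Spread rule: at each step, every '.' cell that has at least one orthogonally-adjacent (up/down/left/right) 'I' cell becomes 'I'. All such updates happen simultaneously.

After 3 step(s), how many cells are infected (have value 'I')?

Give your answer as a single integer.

Answer: 22

Derivation:
Step 0 (initial): 3 infected
Step 1: +6 new -> 9 infected
Step 2: +6 new -> 15 infected
Step 3: +7 new -> 22 infected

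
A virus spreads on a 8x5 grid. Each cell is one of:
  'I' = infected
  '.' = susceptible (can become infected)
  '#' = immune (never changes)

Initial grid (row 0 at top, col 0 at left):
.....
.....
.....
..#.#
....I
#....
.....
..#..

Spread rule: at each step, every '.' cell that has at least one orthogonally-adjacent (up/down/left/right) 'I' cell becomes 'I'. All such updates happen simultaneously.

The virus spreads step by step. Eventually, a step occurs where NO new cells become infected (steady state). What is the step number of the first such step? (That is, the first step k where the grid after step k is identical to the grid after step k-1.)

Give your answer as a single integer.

Step 0 (initial): 1 infected
Step 1: +2 new -> 3 infected
Step 2: +4 new -> 7 infected
Step 3: +5 new -> 12 infected
Step 4: +8 new -> 20 infected
Step 5: +6 new -> 26 infected
Step 6: +6 new -> 32 infected
Step 7: +3 new -> 35 infected
Step 8: +1 new -> 36 infected
Step 9: +0 new -> 36 infected

Answer: 9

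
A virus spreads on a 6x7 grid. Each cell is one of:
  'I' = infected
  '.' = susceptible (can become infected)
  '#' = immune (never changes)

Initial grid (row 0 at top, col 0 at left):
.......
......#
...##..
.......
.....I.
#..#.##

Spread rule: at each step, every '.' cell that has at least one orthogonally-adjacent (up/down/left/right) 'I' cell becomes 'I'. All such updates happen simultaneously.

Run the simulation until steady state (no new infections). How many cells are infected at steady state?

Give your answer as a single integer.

Step 0 (initial): 1 infected
Step 1: +3 new -> 4 infected
Step 2: +5 new -> 9 infected
Step 3: +4 new -> 13 infected
Step 4: +5 new -> 18 infected
Step 5: +7 new -> 25 infected
Step 6: +4 new -> 29 infected
Step 7: +3 new -> 32 infected
Step 8: +2 new -> 34 infected
Step 9: +1 new -> 35 infected
Step 10: +0 new -> 35 infected

Answer: 35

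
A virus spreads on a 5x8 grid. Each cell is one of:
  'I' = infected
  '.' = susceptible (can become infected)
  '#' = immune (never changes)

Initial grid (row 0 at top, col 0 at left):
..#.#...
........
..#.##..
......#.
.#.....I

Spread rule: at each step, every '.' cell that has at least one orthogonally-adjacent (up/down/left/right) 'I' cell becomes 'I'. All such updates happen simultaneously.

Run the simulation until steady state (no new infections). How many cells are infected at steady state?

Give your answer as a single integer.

Step 0 (initial): 1 infected
Step 1: +2 new -> 3 infected
Step 2: +2 new -> 5 infected
Step 3: +4 new -> 9 infected
Step 4: +4 new -> 13 infected
Step 5: +4 new -> 17 infected
Step 6: +4 new -> 21 infected
Step 7: +2 new -> 23 infected
Step 8: +4 new -> 27 infected
Step 9: +3 new -> 30 infected
Step 10: +2 new -> 32 infected
Step 11: +1 new -> 33 infected
Step 12: +0 new -> 33 infected

Answer: 33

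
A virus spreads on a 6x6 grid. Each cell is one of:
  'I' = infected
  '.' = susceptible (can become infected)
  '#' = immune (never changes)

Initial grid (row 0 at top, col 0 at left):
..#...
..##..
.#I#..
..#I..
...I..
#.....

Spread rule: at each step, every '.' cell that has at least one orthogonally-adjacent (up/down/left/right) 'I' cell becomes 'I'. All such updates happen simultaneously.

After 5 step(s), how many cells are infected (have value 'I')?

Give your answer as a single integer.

Step 0 (initial): 3 infected
Step 1: +4 new -> 7 infected
Step 2: +6 new -> 13 infected
Step 3: +6 new -> 19 infected
Step 4: +3 new -> 22 infected
Step 5: +3 new -> 25 infected

Answer: 25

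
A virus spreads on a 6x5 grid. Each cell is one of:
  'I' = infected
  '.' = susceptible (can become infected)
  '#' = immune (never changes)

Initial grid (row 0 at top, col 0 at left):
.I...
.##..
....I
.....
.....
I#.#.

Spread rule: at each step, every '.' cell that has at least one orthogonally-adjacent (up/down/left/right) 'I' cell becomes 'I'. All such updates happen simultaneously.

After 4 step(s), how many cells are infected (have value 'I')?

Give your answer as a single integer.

Step 0 (initial): 3 infected
Step 1: +6 new -> 9 infected
Step 2: +9 new -> 18 infected
Step 3: +7 new -> 25 infected
Step 4: +1 new -> 26 infected

Answer: 26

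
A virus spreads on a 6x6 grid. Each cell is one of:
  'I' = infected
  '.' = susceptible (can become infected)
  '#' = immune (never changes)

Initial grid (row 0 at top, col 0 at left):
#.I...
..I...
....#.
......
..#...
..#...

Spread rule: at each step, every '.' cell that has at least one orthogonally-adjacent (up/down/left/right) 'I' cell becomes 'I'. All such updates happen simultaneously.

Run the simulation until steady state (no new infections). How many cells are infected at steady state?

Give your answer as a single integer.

Step 0 (initial): 2 infected
Step 1: +5 new -> 7 infected
Step 2: +6 new -> 13 infected
Step 3: +5 new -> 18 infected
Step 4: +5 new -> 23 infected
Step 5: +5 new -> 28 infected
Step 6: +3 new -> 31 infected
Step 7: +1 new -> 32 infected
Step 8: +0 new -> 32 infected

Answer: 32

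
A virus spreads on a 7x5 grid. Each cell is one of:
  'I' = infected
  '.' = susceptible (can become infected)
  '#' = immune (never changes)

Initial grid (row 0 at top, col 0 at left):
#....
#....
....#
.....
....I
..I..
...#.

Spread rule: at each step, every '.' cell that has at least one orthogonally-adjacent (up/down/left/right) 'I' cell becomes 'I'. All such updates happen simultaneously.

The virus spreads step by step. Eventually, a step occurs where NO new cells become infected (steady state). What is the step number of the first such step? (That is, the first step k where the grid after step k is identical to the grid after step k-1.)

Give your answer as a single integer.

Step 0 (initial): 2 infected
Step 1: +7 new -> 9 infected
Step 2: +6 new -> 15 infected
Step 3: +5 new -> 20 infected
Step 4: +4 new -> 24 infected
Step 5: +5 new -> 29 infected
Step 6: +2 new -> 31 infected
Step 7: +0 new -> 31 infected

Answer: 7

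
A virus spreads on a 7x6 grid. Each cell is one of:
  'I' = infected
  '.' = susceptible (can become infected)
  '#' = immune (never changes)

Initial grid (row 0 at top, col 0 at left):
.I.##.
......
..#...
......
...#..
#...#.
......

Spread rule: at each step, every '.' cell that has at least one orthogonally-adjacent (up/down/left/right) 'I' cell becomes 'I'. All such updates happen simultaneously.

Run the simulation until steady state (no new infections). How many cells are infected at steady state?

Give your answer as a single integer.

Step 0 (initial): 1 infected
Step 1: +3 new -> 4 infected
Step 2: +3 new -> 7 infected
Step 3: +3 new -> 10 infected
Step 4: +5 new -> 15 infected
Step 5: +6 new -> 21 infected
Step 6: +5 new -> 26 infected
Step 7: +5 new -> 31 infected
Step 8: +2 new -> 33 infected
Step 9: +2 new -> 35 infected
Step 10: +1 new -> 36 infected
Step 11: +0 new -> 36 infected

Answer: 36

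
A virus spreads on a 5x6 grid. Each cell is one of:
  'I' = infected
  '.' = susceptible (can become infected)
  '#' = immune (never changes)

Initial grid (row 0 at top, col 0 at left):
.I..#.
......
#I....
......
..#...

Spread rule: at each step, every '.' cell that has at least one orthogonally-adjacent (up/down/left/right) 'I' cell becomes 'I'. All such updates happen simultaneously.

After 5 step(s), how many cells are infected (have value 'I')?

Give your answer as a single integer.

Answer: 25

Derivation:
Step 0 (initial): 2 infected
Step 1: +5 new -> 7 infected
Step 2: +7 new -> 14 infected
Step 3: +4 new -> 18 infected
Step 4: +4 new -> 22 infected
Step 5: +3 new -> 25 infected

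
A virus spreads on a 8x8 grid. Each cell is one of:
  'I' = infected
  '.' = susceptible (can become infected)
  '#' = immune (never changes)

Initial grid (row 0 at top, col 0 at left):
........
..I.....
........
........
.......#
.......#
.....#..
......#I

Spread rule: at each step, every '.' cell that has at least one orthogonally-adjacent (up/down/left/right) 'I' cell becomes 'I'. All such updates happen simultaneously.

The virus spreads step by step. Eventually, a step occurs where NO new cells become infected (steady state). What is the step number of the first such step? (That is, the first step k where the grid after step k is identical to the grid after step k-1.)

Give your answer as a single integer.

Answer: 9

Derivation:
Step 0 (initial): 2 infected
Step 1: +5 new -> 7 infected
Step 2: +8 new -> 15 infected
Step 3: +9 new -> 24 infected
Step 4: +10 new -> 34 infected
Step 5: +12 new -> 46 infected
Step 6: +8 new -> 54 infected
Step 7: +4 new -> 58 infected
Step 8: +2 new -> 60 infected
Step 9: +0 new -> 60 infected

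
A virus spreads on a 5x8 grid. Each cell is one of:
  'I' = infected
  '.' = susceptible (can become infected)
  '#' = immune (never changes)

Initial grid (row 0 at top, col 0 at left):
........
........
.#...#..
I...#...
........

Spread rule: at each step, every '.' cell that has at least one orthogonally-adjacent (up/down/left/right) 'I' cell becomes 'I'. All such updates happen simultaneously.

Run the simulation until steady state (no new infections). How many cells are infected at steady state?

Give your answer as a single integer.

Answer: 37

Derivation:
Step 0 (initial): 1 infected
Step 1: +3 new -> 4 infected
Step 2: +3 new -> 7 infected
Step 3: +5 new -> 12 infected
Step 4: +4 new -> 16 infected
Step 5: +4 new -> 20 infected
Step 6: +3 new -> 23 infected
Step 7: +4 new -> 27 infected
Step 8: +4 new -> 31 infected
Step 9: +4 new -> 35 infected
Step 10: +2 new -> 37 infected
Step 11: +0 new -> 37 infected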